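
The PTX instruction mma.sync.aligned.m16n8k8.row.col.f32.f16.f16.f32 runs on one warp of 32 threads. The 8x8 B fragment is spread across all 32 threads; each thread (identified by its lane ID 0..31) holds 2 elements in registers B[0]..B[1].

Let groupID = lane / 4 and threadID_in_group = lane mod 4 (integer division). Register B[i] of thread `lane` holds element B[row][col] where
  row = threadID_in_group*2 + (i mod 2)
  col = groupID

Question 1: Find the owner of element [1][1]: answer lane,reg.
4,1

c=1→G=1  r=1→T=0,p=1
L=1*4+0=4  i=1=1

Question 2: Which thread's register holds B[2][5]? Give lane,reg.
21,0

c: 5->gid=5  r: 2->tid=1,i&1=0
L=5*4+1=21  i=0=0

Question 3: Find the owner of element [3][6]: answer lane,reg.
c=6->g=6  r=3->t=1,b0=1
L=6*4+1=25  i=1=1

25,1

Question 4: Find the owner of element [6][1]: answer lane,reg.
c=1⇒gr=1  r=6⇒th=3,odd=0
L=1*4+3=7  i=0=0

7,0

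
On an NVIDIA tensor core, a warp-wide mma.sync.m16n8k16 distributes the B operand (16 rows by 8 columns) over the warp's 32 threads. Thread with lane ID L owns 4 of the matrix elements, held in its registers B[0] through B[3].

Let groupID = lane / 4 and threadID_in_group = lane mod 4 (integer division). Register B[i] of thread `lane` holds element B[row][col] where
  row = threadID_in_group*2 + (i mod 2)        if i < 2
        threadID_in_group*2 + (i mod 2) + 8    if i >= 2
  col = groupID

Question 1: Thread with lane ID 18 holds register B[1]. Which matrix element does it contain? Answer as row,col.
5,4

lane 18⇒18/4=4, 18 mod 4=2
i=1  r:2·2+1+0⇒5  c:4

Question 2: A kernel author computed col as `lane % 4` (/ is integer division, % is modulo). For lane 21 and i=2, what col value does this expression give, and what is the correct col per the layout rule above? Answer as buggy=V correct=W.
buggy=1 correct=5

`lane % 4`[21,2]⇒1
lane 21⇒21/4=5, 21 mod 4=1
i=2  r:2·1+0+8⇒10  c:5
col: 1 vs 5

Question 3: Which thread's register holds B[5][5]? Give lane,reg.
22,1

c:5=>grp=5  r:5=>rB=0,tig=2,lo=1
L=5*4+2=22  i=0*2+1=1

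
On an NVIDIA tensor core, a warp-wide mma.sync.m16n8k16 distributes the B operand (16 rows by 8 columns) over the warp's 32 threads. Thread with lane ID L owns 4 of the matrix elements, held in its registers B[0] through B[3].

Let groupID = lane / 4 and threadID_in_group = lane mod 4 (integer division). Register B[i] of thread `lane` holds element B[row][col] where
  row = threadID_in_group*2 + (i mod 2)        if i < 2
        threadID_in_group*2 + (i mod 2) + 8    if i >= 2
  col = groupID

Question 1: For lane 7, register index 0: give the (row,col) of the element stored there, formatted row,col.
6,1

lane 7: gr=1 (7/4), th=3 (7%4)
i=0: r=3*2+0+0=6, c=gr=1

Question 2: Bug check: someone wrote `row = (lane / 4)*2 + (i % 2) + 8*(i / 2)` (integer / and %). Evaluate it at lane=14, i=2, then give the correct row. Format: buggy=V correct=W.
buggy=14 correct=12

`(lane / 4)*2 + (i % 2) + 8*(i / 2)`[14,2]⇒14
lane 14: gr=3 (14/4), th=2 (14%4)
i=2: r=2*2+0+8=12, c=gr=3
row: 14 vs 12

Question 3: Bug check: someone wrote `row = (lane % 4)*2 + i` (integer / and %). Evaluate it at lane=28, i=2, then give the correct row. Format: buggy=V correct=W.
buggy=2 correct=8

`(lane % 4)*2 + i`[28,2]->2
28: gid=7,tid=0
[2] (0*2+0+8,7) = (8,7)
row: 2 vs 8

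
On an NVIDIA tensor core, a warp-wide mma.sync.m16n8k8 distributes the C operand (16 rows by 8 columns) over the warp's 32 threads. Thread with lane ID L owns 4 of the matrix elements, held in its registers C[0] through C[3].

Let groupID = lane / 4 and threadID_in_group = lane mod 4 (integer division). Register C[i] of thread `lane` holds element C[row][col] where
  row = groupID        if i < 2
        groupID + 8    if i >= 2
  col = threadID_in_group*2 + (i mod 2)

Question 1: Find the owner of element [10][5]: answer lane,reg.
10,3

r: 10->gid=2,r8=1  c: 5->tid=2,i&1=1
L=2*4+2=10  i=1*2+1=3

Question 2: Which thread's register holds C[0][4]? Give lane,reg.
2,0

r=0->g=0,rb=0  c=4->t=2,b0=0
L=0*4+2=2  i=0*2+0=0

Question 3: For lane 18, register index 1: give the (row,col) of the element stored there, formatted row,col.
lane 18⇒18/4=4, 18 mod 4=2
i=1  r:4+0⇒4  c:2·2+1⇒5

4,5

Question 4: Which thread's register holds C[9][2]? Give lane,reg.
r: 9->gid=1,r8=1  c: 2->tid=1,i&1=0
L=1*4+1=5  i=1*2+0=2

5,2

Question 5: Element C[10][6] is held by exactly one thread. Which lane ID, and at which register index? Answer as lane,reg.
r: 10->gid=2,r8=1  c: 6->tid=3,i&1=0
L=2*4+3=11  i=1*2+0=2

11,2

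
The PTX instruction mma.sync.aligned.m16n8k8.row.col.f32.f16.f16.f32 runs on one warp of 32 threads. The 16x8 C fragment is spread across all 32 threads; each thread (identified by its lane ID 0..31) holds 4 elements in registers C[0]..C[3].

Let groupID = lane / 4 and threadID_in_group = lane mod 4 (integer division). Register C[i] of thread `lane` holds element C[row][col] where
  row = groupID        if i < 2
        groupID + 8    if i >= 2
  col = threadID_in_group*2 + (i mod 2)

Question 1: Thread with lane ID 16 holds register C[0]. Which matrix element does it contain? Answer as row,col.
lane 16: grp=4 (16/4), tig=0 (16%4)
i=0: r=4+0=4, c=0*2+0=0

4,0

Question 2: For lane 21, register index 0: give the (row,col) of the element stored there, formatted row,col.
lane 21: gr=5 (21/4), th=1 (21%4)
i=0: r=5+0=5, c=1*2+0=2

5,2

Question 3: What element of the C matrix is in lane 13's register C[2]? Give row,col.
lane 13: gr=3 (13/4), th=1 (13%4)
i=2: r=3+8=11, c=1*2+0=2

11,2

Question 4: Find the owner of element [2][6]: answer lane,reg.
11,0

r=2⇒gr=2,Rb=0  c=6⇒th=3,odd=0
L=2*4+3=11  i=0*2+0=0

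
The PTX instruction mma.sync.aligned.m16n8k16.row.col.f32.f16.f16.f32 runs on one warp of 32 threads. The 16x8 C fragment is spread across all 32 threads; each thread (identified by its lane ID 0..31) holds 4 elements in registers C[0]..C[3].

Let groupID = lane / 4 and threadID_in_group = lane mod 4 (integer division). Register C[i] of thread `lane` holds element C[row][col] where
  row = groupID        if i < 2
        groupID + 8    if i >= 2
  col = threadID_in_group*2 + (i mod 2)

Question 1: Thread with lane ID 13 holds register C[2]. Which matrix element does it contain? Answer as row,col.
11,2

lane 13⇒13/4=3, 13 mod 4=1
i=2  r:3+8⇒11  c:2·1+0⇒2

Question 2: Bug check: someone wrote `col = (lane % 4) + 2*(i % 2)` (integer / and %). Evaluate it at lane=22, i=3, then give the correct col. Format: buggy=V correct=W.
buggy=4 correct=5

`(lane % 4) + 2*(i % 2)`[22,3]=>4
22: grp=5,tig=2
[3] (5+8,2*2+1) = (13,5)
col: 4 vs 5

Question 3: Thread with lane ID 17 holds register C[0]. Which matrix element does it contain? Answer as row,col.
4,2

lane 17: gr=4 (17/4), th=1 (17%4)
i=0: r=4+0=4, c=1*2+0=2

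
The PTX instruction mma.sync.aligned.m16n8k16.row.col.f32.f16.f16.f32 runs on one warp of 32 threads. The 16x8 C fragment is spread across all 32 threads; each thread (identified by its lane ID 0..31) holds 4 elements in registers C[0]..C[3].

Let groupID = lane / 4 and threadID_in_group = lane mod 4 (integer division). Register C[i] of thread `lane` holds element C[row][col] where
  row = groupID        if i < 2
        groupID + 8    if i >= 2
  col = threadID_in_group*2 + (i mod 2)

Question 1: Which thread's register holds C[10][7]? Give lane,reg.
11,3

r=10→G=2,rhi=1  c=7→T=3,p=1
L=2*4+3=11  i=1*2+1=3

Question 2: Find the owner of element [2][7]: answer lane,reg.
11,1

r:2=>grp=2,rB=0  c:7=>tig=3,lo=1
L=2*4+3=11  i=0*2+1=1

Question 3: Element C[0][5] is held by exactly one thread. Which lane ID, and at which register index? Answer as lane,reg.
2,1

r=0→G=0,rhi=0  c=5→T=2,p=1
L=0*4+2=2  i=0*2+1=1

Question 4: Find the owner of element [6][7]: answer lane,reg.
27,1

r:6=>grp=6,rB=0  c:7=>tig=3,lo=1
L=6*4+3=27  i=0*2+1=1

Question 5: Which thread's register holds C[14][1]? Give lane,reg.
24,3

r=14→G=6,rhi=1  c=1→T=0,p=1
L=6*4+0=24  i=1*2+1=3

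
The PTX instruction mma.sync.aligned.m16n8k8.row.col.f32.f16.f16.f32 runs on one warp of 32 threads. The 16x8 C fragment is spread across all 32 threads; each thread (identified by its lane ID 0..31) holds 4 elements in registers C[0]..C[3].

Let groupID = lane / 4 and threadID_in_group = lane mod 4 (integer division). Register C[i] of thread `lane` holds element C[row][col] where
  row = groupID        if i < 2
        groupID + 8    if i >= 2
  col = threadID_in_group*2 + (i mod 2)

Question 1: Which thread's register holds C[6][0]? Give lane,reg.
r=6⇒gr=6,Rb=0  c=0⇒th=0,odd=0
L=6*4+0=24  i=0*2+0=0

24,0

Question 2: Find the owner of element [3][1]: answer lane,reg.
r=3⇒gr=3,Rb=0  c=1⇒th=0,odd=1
L=3*4+0=12  i=0*2+1=1

12,1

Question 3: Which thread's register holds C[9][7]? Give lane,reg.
r=9->g=1,rb=1  c=7->t=3,b0=1
L=1*4+3=7  i=1*2+1=3

7,3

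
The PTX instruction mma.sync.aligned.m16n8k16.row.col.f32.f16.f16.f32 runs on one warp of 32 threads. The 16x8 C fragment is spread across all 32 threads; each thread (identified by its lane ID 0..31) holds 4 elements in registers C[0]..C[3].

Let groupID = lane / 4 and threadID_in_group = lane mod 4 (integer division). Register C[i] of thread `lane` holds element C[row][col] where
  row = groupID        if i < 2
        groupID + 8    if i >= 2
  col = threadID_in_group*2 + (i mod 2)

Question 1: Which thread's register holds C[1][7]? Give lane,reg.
7,1

r: 1->gid=1,r8=0  c: 7->tid=3,i&1=1
L=1*4+3=7  i=0*2+1=1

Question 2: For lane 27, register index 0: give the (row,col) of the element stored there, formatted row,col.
lane 27: G=6 (27/4), T=3 (27%4)
i=0: r=6+0=6, c=3*2+0=6

6,6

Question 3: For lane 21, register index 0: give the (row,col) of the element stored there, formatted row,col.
lane 21→21/4=5, 21 mod 4=1
i=0  r:5+0→5  c:2·1+0→2

5,2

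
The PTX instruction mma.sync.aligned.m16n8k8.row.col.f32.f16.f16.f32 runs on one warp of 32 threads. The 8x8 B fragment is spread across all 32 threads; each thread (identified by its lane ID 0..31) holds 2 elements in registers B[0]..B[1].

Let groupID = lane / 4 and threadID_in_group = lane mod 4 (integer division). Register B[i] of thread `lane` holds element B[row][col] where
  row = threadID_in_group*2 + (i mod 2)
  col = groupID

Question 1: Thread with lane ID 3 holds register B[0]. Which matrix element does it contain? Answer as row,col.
6,0

lane 3->3/4=0, 3 mod 4=3
i=0  r:2·3+0->6  c:0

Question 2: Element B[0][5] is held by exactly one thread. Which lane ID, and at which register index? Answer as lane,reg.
20,0

c=5⇒gr=5  r=0⇒th=0,odd=0
L=5*4+0=20  i=0=0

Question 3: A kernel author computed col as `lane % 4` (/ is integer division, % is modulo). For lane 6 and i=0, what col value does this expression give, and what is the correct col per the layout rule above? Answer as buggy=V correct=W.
buggy=2 correct=1

`lane % 4`[6,0]->2
L=6->gid=6>>2=1, tid=6&3=2
[0]->row 2·2+0=4  col gid=1
col: 2 vs 1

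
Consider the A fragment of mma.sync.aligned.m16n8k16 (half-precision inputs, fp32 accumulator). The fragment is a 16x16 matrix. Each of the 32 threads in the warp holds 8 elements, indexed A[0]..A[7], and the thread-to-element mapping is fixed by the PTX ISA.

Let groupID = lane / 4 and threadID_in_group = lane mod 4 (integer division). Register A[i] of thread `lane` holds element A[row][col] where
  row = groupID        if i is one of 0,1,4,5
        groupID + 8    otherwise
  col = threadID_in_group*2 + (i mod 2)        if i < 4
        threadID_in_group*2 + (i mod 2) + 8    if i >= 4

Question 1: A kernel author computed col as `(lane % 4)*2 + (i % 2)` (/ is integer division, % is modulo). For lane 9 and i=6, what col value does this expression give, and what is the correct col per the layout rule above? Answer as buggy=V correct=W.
`(lane % 4)*2 + (i % 2)`[9,6]→2
lane 9→9/4=2, 9 mod 4=1
i=6  r:2+8→10  c:2·1+0+8→10
col: 2 vs 10

buggy=2 correct=10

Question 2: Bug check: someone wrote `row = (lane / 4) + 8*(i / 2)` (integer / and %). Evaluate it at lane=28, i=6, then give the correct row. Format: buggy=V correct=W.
`(lane / 4) + 8*(i / 2)`[28,6]=>31
lane 28=>28/4=7, 28 mod 4=0
i=6  r:7+8=>15  c:2·0+0+8=>8
row: 31 vs 15

buggy=31 correct=15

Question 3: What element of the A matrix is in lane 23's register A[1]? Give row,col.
5,7

lane 23: G=5 (23/4), T=3 (23%4)
i=1: r=5+0=5, c=3*2+1+0=7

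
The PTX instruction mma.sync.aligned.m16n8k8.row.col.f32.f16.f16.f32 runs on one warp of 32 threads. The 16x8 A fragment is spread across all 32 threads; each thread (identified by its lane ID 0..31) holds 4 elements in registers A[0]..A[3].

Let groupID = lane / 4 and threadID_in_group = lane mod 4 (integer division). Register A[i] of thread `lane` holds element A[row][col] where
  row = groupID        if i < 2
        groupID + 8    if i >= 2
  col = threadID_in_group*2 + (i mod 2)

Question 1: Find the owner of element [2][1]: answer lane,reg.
8,1

r: 2->gid=2,r8=0  c: 1->tid=0,i&1=1
L=2*4+0=8  i=0*2+1=1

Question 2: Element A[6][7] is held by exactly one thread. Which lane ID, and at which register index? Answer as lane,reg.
r:6=>grp=6,rB=0  c:7=>tig=3,lo=1
L=6*4+3=27  i=0*2+1=1

27,1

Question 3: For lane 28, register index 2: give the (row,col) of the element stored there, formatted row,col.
L=28→G=28>>2=7, T=28&3=0
[2]→row 7+8=15  col 0·2+0=0

15,0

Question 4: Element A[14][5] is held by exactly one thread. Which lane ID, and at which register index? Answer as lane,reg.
26,3

r=14⇒gr=6,Rb=1  c=5⇒th=2,odd=1
L=6*4+2=26  i=1*2+1=3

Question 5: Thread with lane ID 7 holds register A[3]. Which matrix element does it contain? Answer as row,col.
9,7

lane 7: g=1 (7/4), t=3 (7%4)
i=3: r=1+8=9, c=3*2+1=7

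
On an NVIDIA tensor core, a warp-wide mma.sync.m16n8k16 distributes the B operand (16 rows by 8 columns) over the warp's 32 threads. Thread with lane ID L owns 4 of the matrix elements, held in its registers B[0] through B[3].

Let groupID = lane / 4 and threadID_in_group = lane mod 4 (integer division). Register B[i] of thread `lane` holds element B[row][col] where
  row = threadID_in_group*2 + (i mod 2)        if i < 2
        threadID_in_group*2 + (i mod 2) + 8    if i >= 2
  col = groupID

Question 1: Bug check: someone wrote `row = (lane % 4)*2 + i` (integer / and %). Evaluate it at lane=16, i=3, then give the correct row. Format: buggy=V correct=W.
buggy=3 correct=9

`(lane % 4)*2 + i`[16,3]⇒3
L=16⇒gr=16>>2=4, th=16&3=0
[3]⇒row 0·2+1+8=9  col gr=4
row: 3 vs 9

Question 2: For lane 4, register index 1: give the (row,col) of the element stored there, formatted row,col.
1,1

lane 4: gr=1 (4/4), th=0 (4%4)
i=1: r=0*2+1+0=1, c=gr=1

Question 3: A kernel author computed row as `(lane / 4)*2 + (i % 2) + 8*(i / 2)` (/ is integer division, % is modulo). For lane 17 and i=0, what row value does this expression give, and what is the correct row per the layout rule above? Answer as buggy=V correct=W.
buggy=8 correct=2

`(lane / 4)*2 + (i % 2) + 8*(i / 2)`[17,0]=>8
lane 17=>17/4=4, 17 mod 4=1
i=0  r:2·1+0+0=>2  c:4
row: 8 vs 2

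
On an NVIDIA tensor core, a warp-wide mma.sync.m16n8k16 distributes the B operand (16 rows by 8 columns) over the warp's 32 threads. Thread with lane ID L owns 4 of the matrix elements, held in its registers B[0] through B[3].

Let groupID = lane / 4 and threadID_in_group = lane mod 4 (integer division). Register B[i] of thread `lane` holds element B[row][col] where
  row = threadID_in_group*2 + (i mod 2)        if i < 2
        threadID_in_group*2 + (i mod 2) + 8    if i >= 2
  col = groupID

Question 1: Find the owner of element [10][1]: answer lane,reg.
5,2

c=1->g=1  r=10->rb=1,t=1,b0=0
L=1*4+1=5  i=1*2+0=2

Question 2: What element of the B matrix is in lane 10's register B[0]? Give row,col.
4,2

lane 10→10/4=2, 10 mod 4=2
i=0  r:2·2+0+0→4  c:2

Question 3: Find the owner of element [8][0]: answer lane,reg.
c:0=>grp=0  r:8=>rB=1,tig=0,lo=0
L=0*4+0=0  i=1*2+0=2

0,2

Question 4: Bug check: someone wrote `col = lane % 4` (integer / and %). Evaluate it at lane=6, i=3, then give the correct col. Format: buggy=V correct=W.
`lane % 4`[6,3]=>2
6: grp=1,tig=2
[3] (2*2+1+8,1) = (13,1)
col: 2 vs 1

buggy=2 correct=1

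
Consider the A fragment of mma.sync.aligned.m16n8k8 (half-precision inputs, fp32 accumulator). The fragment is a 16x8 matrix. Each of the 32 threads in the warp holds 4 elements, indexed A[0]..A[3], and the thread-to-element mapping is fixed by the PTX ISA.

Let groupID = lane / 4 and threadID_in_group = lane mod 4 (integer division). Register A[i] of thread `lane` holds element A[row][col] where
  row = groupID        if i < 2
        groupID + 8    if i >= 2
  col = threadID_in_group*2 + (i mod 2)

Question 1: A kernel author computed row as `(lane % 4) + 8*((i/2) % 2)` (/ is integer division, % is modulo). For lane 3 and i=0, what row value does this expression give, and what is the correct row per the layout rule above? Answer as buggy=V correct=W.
`(lane % 4) + 8*((i/2) % 2)`[3,0]⇒3
3: gr=0,th=3
[0] (0+0,3*2+0) = (0,6)
row: 3 vs 0

buggy=3 correct=0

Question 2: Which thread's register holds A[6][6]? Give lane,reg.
r:6=>grp=6,rB=0  c:6=>tig=3,lo=0
L=6*4+3=27  i=0*2+0=0

27,0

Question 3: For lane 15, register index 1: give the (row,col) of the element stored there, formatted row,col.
lane 15: gr=3 (15/4), th=3 (15%4)
i=1: r=3+0=3, c=3*2+1=7

3,7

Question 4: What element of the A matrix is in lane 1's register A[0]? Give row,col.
lane 1=>1/4=0, 1 mod 4=1
i=0  r:0+0=>0  c:2·1+0=>2

0,2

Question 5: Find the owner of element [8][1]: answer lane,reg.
0,3

r:8=>grp=0,rB=1  c:1=>tig=0,lo=1
L=0*4+0=0  i=1*2+1=3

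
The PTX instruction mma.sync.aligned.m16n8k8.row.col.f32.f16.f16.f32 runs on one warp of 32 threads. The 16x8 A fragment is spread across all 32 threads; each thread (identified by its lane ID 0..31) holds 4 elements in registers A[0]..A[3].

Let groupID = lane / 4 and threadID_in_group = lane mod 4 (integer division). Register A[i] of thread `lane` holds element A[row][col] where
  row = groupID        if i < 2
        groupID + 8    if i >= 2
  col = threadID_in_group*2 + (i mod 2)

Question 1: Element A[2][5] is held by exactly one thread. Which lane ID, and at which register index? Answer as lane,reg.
r=2→G=2,rhi=0  c=5→T=2,p=1
L=2*4+2=10  i=0*2+1=1

10,1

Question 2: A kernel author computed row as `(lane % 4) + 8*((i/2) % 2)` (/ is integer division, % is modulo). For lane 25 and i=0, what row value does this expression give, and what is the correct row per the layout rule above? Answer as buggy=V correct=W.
buggy=1 correct=6

`(lane % 4) + 8*((i/2) % 2)`[25,0]->1
lane 25: gid=6 (25/4), tid=1 (25%4)
i=0: r=6+0=6, c=1*2+0=2
row: 1 vs 6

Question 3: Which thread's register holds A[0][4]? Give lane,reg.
2,0

r:0=>grp=0,rB=0  c:4=>tig=2,lo=0
L=0*4+2=2  i=0*2+0=0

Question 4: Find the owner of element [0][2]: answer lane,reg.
1,0

r=0->g=0,rb=0  c=2->t=1,b0=0
L=0*4+1=1  i=0*2+0=0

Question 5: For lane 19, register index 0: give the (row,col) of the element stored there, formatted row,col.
4,6

lane 19: grp=4 (19/4), tig=3 (19%4)
i=0: r=4+0=4, c=3*2+0=6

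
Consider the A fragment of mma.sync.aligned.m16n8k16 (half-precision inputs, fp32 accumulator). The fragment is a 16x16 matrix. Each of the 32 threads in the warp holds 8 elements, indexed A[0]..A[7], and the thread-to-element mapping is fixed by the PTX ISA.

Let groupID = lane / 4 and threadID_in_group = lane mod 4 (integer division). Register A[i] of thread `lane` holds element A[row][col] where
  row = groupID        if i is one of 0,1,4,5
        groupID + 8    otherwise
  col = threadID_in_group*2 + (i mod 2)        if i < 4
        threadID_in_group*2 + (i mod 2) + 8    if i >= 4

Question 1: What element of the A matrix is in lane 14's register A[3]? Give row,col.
11,5

lane 14⇒14/4=3, 14 mod 4=2
i=3  r:3+8⇒11  c:2·2+1+0⇒5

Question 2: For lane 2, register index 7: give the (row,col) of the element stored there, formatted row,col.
8,13

L=2⇒gr=2>>2=0, th=2&3=2
[7]⇒row 0+8=8  col 2·2+1+8=13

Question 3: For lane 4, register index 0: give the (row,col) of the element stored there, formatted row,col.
1,0

4: G=1,T=0
[0] (1+0,0*2+0+0) = (1,0)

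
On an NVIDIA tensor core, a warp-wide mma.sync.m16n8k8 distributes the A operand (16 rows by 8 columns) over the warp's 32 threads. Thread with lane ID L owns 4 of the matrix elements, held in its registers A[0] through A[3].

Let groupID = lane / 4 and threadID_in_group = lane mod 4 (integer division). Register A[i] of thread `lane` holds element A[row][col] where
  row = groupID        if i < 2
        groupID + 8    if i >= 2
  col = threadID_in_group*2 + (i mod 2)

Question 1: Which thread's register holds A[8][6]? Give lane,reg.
3,2

r=8→G=0,rhi=1  c=6→T=3,p=0
L=0*4+3=3  i=1*2+0=2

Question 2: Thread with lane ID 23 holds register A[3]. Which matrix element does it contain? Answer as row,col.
23: G=5,T=3
[3] (5+8,3*2+1) = (13,7)

13,7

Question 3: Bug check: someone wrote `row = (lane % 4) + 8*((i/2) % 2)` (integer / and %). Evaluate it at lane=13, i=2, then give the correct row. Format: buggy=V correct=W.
buggy=9 correct=11

`(lane % 4) + 8*((i/2) % 2)`[13,2]=>9
lane 13: grp=3 (13/4), tig=1 (13%4)
i=2: r=3+8=11, c=1*2+0=2
row: 9 vs 11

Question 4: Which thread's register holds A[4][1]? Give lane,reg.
16,1

r=4->g=4,rb=0  c=1->t=0,b0=1
L=4*4+0=16  i=0*2+1=1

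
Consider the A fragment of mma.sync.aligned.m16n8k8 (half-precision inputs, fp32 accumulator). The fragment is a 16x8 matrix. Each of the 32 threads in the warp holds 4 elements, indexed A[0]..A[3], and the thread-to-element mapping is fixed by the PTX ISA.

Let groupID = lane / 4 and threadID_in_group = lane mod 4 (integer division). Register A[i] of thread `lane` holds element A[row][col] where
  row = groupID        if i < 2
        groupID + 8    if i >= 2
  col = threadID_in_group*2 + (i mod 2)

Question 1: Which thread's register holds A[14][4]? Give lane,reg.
r:14=>grp=6,rB=1  c:4=>tig=2,lo=0
L=6*4+2=26  i=1*2+0=2

26,2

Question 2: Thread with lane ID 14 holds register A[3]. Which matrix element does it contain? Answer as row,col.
L=14->g=14>>2=3, t=14&3=2
[3]->row 3+8=11  col 2·2+1=5

11,5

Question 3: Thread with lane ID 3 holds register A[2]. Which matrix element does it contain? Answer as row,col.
8,6

3: g=0,t=3
[2] (0+8,3*2+0) = (8,6)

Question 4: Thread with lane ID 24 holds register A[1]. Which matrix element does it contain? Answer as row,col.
L=24->g=24>>2=6, t=24&3=0
[1]->row 6+0=6  col 0·2+1=1

6,1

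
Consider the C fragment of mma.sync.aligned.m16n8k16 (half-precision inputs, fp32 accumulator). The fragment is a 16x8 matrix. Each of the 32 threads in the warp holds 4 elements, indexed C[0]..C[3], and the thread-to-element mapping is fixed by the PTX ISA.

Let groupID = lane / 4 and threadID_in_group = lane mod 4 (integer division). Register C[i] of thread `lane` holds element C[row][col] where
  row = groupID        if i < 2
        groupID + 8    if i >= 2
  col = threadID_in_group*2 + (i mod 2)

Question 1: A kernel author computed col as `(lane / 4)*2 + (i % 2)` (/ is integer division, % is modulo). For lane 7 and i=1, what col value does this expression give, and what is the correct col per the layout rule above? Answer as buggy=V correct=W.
`(lane / 4)*2 + (i % 2)`[7,1]→3
7: G=1,T=3
[1] (1+0,3*2+1) = (1,7)
col: 3 vs 7

buggy=3 correct=7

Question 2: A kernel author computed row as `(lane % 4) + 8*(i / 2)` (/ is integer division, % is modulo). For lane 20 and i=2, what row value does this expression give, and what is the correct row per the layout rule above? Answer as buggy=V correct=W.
`(lane % 4) + 8*(i / 2)`[20,2]->8
20: gid=5,tid=0
[2] (5+8,0*2+0) = (13,0)
row: 8 vs 13

buggy=8 correct=13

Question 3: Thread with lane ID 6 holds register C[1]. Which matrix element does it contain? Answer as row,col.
1,5

lane 6→6/4=1, 6 mod 4=2
i=1  r:1+0→1  c:2·2+1→5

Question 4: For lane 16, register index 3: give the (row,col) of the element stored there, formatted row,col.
12,1

16: g=4,t=0
[3] (4+8,0*2+1) = (12,1)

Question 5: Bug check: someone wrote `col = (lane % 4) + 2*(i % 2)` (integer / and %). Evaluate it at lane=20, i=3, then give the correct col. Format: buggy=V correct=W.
buggy=2 correct=1

`(lane % 4) + 2*(i % 2)`[20,3]⇒2
lane 20⇒20/4=5, 20 mod 4=0
i=3  r:5+8⇒13  c:2·0+1⇒1
col: 2 vs 1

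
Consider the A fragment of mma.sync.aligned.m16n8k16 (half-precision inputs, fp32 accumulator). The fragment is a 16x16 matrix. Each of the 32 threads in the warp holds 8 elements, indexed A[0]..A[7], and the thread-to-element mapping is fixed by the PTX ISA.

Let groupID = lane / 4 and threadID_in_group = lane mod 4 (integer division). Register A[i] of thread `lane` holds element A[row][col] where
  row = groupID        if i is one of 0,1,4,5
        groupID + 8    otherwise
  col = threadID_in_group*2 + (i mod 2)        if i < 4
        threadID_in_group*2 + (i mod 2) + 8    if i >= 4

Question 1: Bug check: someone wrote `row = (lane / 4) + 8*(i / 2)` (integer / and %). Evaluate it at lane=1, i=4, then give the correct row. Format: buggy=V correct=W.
`(lane / 4) + 8*(i / 2)`[1,4]⇒16
L=1⇒gr=1>>2=0, th=1&3=1
[4]⇒row 0+0=0  col 1·2+0+8=10
row: 16 vs 0

buggy=16 correct=0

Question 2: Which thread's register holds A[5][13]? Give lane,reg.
r=5⇒gr=5,Rb=0  c=13⇒Cb=1,th=2,odd=1
L=5*4+2=22  i=1*4+0*2+1=5

22,5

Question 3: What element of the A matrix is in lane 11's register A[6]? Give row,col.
L=11=>grp=11>>2=2, tig=11&3=3
[6]=>row 2+8=10  col 3·2+0+8=14

10,14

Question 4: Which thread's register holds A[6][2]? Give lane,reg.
r=6⇒gr=6,Rb=0  c=2⇒Cb=0,th=1,odd=0
L=6*4+1=25  i=0*4+0*2+0=0

25,0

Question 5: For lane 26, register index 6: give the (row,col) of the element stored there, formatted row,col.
14,12

26: gid=6,tid=2
[6] (6+8,2*2+0+8) = (14,12)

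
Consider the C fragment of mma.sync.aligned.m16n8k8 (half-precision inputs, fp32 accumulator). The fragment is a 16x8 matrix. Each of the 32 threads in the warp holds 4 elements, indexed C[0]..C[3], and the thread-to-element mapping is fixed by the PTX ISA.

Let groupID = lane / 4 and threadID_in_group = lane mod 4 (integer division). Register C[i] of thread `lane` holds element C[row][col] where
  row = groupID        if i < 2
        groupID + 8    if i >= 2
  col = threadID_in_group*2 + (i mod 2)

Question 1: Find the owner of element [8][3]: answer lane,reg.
r:8=>grp=0,rB=1  c:3=>tig=1,lo=1
L=0*4+1=1  i=1*2+1=3

1,3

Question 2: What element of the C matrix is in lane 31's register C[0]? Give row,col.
31: g=7,t=3
[0] (7+0,3*2+0) = (7,6)

7,6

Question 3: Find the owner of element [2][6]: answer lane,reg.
r: 2->gid=2,r8=0  c: 6->tid=3,i&1=0
L=2*4+3=11  i=0*2+0=0

11,0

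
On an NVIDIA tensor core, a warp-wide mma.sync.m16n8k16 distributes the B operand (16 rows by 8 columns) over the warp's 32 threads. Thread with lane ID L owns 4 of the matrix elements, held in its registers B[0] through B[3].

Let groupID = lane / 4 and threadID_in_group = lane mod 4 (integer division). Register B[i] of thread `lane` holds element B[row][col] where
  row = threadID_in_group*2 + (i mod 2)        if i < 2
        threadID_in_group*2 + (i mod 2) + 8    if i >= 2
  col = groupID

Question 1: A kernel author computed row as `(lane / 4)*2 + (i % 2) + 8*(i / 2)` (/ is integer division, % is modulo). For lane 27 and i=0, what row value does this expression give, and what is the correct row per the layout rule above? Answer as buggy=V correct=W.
buggy=12 correct=6

`(lane / 4)*2 + (i % 2) + 8*(i / 2)`[27,0]=>12
27: grp=6,tig=3
[0] (3*2+0+0,6) = (6,6)
row: 12 vs 6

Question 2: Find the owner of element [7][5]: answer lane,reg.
c=5⇒gr=5  r=7⇒Rb=0,th=3,odd=1
L=5*4+3=23  i=0*2+1=1

23,1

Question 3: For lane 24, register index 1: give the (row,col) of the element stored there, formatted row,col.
24: g=6,t=0
[1] (0*2+1+0,6) = (1,6)

1,6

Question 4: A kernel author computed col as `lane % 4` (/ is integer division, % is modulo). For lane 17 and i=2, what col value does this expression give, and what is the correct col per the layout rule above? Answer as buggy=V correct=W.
`lane % 4`[17,2]→1
L=17→G=17>>2=4, T=17&3=1
[2]→row 1·2+0+8=10  col G=4
col: 1 vs 4

buggy=1 correct=4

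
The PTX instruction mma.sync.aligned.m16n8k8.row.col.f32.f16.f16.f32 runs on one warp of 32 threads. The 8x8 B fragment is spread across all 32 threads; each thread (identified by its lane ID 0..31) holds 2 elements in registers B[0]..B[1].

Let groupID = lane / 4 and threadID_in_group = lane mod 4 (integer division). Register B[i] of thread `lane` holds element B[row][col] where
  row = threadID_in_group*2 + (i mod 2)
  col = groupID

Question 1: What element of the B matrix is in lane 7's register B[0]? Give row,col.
6,1

lane 7: gr=1 (7/4), th=3 (7%4)
i=0: r=3*2+0=6, c=gr=1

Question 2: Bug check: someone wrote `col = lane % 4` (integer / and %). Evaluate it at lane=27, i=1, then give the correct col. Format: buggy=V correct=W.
`lane % 4`[27,1]->3
lane 27: g=6 (27/4), t=3 (27%4)
i=1: r=3*2+1=7, c=g=6
col: 3 vs 6

buggy=3 correct=6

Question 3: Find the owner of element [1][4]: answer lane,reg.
16,1

c=4->g=4  r=1->t=0,b0=1
L=4*4+0=16  i=1=1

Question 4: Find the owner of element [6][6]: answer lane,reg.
27,0

c: 6->gid=6  r: 6->tid=3,i&1=0
L=6*4+3=27  i=0=0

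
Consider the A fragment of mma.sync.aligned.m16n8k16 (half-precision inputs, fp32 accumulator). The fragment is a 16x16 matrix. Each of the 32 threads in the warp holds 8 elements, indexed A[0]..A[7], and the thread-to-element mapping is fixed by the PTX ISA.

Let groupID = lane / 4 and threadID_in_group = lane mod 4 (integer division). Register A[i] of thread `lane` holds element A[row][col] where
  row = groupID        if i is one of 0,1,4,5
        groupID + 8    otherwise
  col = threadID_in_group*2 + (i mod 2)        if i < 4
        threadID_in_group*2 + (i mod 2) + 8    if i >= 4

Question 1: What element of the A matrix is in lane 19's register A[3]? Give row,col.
19: g=4,t=3
[3] (4+8,3*2+1+0) = (12,7)

12,7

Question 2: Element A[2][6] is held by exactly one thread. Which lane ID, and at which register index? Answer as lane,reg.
r=2->g=2,rb=0  c=6->cb=0,t=3,b0=0
L=2*4+3=11  i=0*4+0*2+0=0

11,0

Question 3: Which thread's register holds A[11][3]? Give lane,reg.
r: 11->gid=3,r8=1  c: 3->c8=0,tid=1,i&1=1
L=3*4+1=13  i=0*4+1*2+1=3

13,3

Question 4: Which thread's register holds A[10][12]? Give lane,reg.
r=10⇒gr=2,Rb=1  c=12⇒Cb=1,th=2,odd=0
L=2*4+2=10  i=1*4+1*2+0=6

10,6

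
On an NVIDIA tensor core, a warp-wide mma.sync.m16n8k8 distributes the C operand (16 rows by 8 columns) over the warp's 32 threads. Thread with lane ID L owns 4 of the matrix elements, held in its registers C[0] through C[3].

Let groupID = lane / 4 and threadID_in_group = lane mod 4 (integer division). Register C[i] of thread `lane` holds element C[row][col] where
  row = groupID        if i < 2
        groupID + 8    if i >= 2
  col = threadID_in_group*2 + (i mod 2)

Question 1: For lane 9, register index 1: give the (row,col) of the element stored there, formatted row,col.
2,3

lane 9->9/4=2, 9 mod 4=1
i=1  r:2+0->2  c:2·1+1->3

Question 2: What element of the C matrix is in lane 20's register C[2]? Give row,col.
L=20->g=20>>2=5, t=20&3=0
[2]->row 5+8=13  col 0·2+0=0

13,0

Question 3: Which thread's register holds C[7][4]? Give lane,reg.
30,0

r:7=>grp=7,rB=0  c:4=>tig=2,lo=0
L=7*4+2=30  i=0*2+0=0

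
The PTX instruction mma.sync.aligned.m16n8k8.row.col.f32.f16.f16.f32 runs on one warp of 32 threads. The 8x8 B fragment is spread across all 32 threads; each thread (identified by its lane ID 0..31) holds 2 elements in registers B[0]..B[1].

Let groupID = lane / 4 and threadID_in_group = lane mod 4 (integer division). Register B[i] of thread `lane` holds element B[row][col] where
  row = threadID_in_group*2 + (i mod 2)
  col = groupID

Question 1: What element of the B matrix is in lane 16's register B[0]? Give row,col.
16: gid=4,tid=0
[0] (0*2+0,4) = (0,4)

0,4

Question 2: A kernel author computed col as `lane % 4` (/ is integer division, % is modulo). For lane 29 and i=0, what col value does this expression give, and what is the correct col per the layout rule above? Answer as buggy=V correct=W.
`lane % 4`[29,0]→1
29: G=7,T=1
[0] (1*2+0,7) = (2,7)
col: 1 vs 7

buggy=1 correct=7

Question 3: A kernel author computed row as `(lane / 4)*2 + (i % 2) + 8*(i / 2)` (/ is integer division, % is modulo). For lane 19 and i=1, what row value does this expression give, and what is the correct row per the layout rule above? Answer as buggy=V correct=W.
buggy=9 correct=7

`(lane / 4)*2 + (i % 2) + 8*(i / 2)`[19,1]⇒9
19: gr=4,th=3
[1] (3*2+1,4) = (7,4)
row: 9 vs 7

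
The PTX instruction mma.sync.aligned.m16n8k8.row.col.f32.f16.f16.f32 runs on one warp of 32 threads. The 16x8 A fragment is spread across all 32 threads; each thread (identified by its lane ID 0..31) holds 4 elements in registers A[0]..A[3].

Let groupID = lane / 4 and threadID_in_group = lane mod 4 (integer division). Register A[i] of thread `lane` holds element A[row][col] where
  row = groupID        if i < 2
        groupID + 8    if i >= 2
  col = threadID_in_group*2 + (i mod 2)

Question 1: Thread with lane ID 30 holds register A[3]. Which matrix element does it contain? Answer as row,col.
15,5

30: grp=7,tig=2
[3] (7+8,2*2+1) = (15,5)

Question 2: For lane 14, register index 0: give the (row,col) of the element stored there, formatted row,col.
L=14=>grp=14>>2=3, tig=14&3=2
[0]=>row 3+0=3  col 2·2+0=4

3,4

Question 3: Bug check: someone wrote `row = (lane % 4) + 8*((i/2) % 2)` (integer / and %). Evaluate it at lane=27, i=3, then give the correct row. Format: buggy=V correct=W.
buggy=11 correct=14

`(lane % 4) + 8*((i/2) % 2)`[27,3]→11
27: G=6,T=3
[3] (6+8,3*2+1) = (14,7)
row: 11 vs 14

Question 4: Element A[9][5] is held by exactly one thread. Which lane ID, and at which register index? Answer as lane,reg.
6,3

r:9=>grp=1,rB=1  c:5=>tig=2,lo=1
L=1*4+2=6  i=1*2+1=3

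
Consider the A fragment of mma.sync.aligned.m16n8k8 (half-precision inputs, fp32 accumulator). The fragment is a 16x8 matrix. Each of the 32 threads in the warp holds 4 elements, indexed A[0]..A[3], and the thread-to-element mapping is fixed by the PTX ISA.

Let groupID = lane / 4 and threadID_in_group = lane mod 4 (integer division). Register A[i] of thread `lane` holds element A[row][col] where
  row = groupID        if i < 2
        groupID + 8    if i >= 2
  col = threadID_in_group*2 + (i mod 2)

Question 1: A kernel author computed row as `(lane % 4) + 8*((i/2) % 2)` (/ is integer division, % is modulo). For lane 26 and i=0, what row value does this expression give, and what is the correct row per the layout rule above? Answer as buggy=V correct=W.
`(lane % 4) + 8*((i/2) % 2)`[26,0]->2
lane 26->26/4=6, 26 mod 4=2
i=0  r:6+0->6  c:2·2+0->4
row: 2 vs 6

buggy=2 correct=6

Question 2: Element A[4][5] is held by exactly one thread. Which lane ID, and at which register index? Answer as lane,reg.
18,1

r: 4->gid=4,r8=0  c: 5->tid=2,i&1=1
L=4*4+2=18  i=0*2+1=1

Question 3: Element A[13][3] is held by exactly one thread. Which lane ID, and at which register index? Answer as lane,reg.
r: 13->gid=5,r8=1  c: 3->tid=1,i&1=1
L=5*4+1=21  i=1*2+1=3

21,3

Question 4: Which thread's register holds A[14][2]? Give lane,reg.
r=14→G=6,rhi=1  c=2→T=1,p=0
L=6*4+1=25  i=1*2+0=2

25,2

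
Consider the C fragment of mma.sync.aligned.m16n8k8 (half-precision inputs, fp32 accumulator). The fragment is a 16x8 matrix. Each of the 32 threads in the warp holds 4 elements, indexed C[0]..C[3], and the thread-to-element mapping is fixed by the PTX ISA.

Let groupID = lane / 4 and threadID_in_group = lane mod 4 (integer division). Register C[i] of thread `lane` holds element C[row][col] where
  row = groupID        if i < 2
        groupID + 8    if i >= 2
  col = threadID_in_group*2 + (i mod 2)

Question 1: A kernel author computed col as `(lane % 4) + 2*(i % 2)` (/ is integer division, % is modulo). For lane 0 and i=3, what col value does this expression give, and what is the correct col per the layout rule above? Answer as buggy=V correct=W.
`(lane % 4) + 2*(i % 2)`[0,3]->2
L=0->gid=0>>2=0, tid=0&3=0
[3]->row 0+8=8  col 0·2+1=1
col: 2 vs 1

buggy=2 correct=1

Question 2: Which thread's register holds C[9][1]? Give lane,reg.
4,3

r: 9->gid=1,r8=1  c: 1->tid=0,i&1=1
L=1*4+0=4  i=1*2+1=3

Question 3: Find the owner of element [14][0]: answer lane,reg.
r=14->g=6,rb=1  c=0->t=0,b0=0
L=6*4+0=24  i=1*2+0=2

24,2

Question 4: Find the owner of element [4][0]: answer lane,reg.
r: 4->gid=4,r8=0  c: 0->tid=0,i&1=0
L=4*4+0=16  i=0*2+0=0

16,0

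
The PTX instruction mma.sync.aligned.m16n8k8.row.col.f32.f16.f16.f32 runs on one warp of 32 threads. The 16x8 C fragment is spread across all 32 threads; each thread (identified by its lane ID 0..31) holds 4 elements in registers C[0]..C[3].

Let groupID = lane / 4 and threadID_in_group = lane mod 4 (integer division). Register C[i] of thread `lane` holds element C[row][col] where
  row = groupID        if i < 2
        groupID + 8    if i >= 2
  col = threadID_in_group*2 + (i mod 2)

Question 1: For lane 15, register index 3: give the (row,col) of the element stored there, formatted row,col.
15: g=3,t=3
[3] (3+8,3*2+1) = (11,7)

11,7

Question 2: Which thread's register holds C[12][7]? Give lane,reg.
19,3

r:12=>grp=4,rB=1  c:7=>tig=3,lo=1
L=4*4+3=19  i=1*2+1=3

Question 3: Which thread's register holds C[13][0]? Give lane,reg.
20,2

r:13=>grp=5,rB=1  c:0=>tig=0,lo=0
L=5*4+0=20  i=1*2+0=2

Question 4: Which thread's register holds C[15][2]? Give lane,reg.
29,2

r=15⇒gr=7,Rb=1  c=2⇒th=1,odd=0
L=7*4+1=29  i=1*2+0=2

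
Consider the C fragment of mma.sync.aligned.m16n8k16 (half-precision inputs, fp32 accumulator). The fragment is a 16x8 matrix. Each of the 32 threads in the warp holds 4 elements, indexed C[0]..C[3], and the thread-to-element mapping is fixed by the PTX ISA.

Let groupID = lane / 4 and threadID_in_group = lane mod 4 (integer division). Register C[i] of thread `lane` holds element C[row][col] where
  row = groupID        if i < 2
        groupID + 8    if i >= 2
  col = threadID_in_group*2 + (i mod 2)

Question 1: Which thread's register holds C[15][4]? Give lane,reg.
30,2

r=15->g=7,rb=1  c=4->t=2,b0=0
L=7*4+2=30  i=1*2+0=2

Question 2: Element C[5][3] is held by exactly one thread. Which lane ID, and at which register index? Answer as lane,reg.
21,1

r=5⇒gr=5,Rb=0  c=3⇒th=1,odd=1
L=5*4+1=21  i=0*2+1=1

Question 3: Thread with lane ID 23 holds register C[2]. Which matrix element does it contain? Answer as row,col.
23: gid=5,tid=3
[2] (5+8,3*2+0) = (13,6)

13,6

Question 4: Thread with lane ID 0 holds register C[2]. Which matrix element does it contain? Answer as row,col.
lane 0⇒0/4=0, 0 mod 4=0
i=2  r:0+8⇒8  c:2·0+0⇒0

8,0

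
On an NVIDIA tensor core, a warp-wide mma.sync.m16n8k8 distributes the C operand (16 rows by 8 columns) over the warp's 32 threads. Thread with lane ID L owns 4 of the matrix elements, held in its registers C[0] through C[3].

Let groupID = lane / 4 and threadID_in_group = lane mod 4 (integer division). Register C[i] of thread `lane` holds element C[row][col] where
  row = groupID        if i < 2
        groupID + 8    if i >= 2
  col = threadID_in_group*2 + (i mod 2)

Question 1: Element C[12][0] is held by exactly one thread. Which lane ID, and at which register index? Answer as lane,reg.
r=12→G=4,rhi=1  c=0→T=0,p=0
L=4*4+0=16  i=1*2+0=2

16,2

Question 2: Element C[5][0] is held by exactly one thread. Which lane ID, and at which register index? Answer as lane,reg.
r=5⇒gr=5,Rb=0  c=0⇒th=0,odd=0
L=5*4+0=20  i=0*2+0=0

20,0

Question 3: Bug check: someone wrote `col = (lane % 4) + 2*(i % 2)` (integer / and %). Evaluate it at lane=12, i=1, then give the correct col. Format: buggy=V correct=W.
`(lane % 4) + 2*(i % 2)`[12,1]=>2
L=12=>grp=12>>2=3, tig=12&3=0
[1]=>row 3+0=3  col 0·2+1=1
col: 2 vs 1

buggy=2 correct=1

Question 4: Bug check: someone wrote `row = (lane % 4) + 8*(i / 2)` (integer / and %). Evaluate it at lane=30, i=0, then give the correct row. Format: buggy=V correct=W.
`(lane % 4) + 8*(i / 2)`[30,0]->2
lane 30: g=7 (30/4), t=2 (30%4)
i=0: r=7+0=7, c=2*2+0=4
row: 2 vs 7

buggy=2 correct=7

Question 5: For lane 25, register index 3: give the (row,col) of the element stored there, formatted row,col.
14,3

lane 25=>25/4=6, 25 mod 4=1
i=3  r:6+8=>14  c:2·1+1=>3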